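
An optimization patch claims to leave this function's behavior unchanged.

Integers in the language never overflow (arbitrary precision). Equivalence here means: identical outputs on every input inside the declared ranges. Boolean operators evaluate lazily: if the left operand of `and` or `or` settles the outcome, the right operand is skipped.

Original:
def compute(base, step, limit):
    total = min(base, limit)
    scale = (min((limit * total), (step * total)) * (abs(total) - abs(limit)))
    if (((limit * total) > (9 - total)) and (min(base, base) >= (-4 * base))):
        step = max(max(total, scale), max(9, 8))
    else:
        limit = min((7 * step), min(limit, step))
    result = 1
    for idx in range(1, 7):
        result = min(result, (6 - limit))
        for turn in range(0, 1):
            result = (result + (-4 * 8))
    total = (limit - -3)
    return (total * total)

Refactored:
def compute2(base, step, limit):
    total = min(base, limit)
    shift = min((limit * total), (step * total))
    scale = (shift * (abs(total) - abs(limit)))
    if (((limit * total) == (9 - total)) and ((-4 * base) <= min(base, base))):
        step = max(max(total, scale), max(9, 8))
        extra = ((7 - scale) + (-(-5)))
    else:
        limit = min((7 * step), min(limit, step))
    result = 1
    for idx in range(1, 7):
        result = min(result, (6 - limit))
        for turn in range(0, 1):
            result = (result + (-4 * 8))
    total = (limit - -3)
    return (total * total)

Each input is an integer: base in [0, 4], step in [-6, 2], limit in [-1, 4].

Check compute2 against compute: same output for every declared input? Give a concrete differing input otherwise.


Not equivalent: base=2, step=-6, limit=4 separates them (49 vs 1521).
compute: total becomes 2; next scale becomes 24; next (((limit * total) > (9 - total)) and (min(base, base) >= (-4 * base))) evaluates to true; next step becomes 24; next result becomes 1; next at idx=1:; next result becomes 1; next at turn=0:; next result becomes -31; next at idx=2:; next result becomes -31; next at turn=0:; next result becomes -63; next at idx=3:; next result becomes -63; next at turn=0:; next result becomes -95; next at idx=4:; next result becomes -95; next at turn=0:; next result becomes -127; next at idx=5:; next result becomes -127; next at turn=0:; next result becomes -159; next at idx=6:; next result becomes -159; next at turn=0:; next result becomes -191; next total becomes 7; next final value 49
compute2: total becomes 2; next shift becomes -12; next scale becomes 24; next (((limit * total) == (9 - total)) and ((-4 * base) <= min(base, base))) evaluates to false; next limit becomes -42; next result becomes 1; next at idx=1:; next result becomes 1; next at turn=0:; next result becomes -31; next at idx=2:; next result becomes -31; next at turn=0:; next result becomes -63; next at idx=3:; next result becomes -63; next at turn=0:; next result becomes -95; next at idx=4:; next result becomes -95; next at turn=0:; next result becomes -127; next at idx=5:; next result becomes -127; next at turn=0:; next result becomes -159; next at idx=6:; next result becomes -159; next at turn=0:; next result becomes -191; next total becomes -39; next final value 1521
verdict: not equivalent; witness: base=2, step=-6, limit=4


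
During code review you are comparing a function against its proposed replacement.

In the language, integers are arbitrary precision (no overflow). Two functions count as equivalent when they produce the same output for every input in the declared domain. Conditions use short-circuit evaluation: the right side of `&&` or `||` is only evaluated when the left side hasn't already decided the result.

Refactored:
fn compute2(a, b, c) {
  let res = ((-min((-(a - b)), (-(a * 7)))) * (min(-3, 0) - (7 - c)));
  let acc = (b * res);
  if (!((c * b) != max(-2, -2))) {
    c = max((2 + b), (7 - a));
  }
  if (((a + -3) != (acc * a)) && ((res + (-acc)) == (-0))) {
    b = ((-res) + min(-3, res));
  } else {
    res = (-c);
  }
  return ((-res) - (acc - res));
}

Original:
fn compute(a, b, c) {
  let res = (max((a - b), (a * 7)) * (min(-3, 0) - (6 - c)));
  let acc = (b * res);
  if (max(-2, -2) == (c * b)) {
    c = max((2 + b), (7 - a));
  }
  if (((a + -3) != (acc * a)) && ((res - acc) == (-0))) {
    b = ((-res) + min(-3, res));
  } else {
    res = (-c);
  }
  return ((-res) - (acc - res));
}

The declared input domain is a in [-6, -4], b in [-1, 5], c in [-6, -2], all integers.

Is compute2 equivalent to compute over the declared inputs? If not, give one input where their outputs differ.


Try a=-6, b=-1, c=-6.
compute: res becomes 75; next acc becomes -75; next (max(-2, -2) == (c * b)) evaluates to false; next (((a + -3) != (acc * a)) && ((res - acc) == (-0))) evaluates to false; next res becomes 6; next final value 75
compute2: res becomes 80; next acc becomes -80; next (!((c * b) != max(-2, -2))) evaluates to false; next (((a + -3) != (acc * a)) && ((res + (-acc)) == (-0))) evaluates to false; next res becomes 6; next final value 80
75 vs 80 — the two versions disagree here.
verdict: not equivalent; witness: a=-6, b=-1, c=-6


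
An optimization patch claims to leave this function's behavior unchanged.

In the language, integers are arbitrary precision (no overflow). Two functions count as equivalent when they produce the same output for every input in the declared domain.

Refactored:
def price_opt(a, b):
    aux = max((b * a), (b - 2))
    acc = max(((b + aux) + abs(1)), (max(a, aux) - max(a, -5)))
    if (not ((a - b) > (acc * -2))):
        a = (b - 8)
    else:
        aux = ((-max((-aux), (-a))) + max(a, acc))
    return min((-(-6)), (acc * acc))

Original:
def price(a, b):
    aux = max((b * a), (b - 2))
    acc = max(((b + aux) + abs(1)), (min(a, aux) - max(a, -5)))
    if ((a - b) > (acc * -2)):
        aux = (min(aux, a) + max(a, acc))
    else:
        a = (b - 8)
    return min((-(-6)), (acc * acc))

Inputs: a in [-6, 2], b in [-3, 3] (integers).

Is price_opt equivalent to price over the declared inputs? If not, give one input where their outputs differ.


Not equivalent: a=-6, b=0 separates them (1 vs 6).
price: aux=0, then acc=1, then ((a - b) > (acc * -2)) is false, then a=-8, then returns 1
price_opt: aux=0, then acc=5, then (not ((a - b) > (acc * -2))) is false, then aux=-1, then returns 6
verdict: not equivalent; witness: a=-6, b=0


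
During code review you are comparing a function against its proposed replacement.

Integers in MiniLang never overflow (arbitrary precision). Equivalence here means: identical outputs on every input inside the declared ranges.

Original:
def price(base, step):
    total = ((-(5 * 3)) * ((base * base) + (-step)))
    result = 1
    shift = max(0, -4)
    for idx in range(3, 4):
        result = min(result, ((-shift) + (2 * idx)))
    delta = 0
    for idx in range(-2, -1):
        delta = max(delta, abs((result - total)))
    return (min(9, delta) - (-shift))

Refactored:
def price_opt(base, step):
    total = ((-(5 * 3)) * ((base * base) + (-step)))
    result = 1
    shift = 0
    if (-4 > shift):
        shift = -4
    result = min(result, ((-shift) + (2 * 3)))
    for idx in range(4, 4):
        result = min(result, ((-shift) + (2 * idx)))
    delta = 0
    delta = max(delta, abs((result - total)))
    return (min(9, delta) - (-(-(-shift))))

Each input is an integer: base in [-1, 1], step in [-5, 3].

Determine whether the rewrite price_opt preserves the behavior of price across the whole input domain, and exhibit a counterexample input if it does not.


The two are interchangeable: loop structure differs, min/max/abs usage differs, comparison usage differs, branching structure differs, constant usage differs, arithmetic usage differs, statement counts differ, and every declared input agrees.
As a probe, take base=1, step=-4: price runs total becomes -75; next result becomes 1; next shift becomes 0; next at idx=3:; next result becomes 1; next delta becomes 0; next at idx=-2:; next delta becomes 76; next final value 9; price_opt runs total becomes -75; next result becomes 1; next shift becomes 0; next (-4 > shift) evaluates to false; next result becomes 1; next idx never enters its loop body; next delta becomes 0; next delta becomes 76; next final value 9; both end at 9.
Every one of the 27 inputs gives matching results.
verdict: equivalent


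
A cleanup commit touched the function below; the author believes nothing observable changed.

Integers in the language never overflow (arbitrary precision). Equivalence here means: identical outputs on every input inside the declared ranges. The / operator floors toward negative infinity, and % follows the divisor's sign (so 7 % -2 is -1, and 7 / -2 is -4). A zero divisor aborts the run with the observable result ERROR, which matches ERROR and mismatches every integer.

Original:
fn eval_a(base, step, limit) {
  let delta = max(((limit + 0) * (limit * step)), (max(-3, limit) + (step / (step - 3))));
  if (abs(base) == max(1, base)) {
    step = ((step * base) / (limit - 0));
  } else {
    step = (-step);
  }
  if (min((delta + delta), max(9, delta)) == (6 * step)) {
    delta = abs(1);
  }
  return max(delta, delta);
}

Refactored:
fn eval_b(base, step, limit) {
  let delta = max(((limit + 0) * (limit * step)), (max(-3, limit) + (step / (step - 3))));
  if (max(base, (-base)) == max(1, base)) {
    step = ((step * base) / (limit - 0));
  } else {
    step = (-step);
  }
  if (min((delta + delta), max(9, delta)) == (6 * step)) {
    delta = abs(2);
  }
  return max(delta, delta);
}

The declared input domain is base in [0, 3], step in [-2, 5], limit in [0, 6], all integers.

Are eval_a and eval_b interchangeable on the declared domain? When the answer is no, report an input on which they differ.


Input base=0, step=-1, limit=3: 1 from eval_a versus 2 from eval_b.
verdict: not equivalent; witness: base=0, step=-1, limit=3


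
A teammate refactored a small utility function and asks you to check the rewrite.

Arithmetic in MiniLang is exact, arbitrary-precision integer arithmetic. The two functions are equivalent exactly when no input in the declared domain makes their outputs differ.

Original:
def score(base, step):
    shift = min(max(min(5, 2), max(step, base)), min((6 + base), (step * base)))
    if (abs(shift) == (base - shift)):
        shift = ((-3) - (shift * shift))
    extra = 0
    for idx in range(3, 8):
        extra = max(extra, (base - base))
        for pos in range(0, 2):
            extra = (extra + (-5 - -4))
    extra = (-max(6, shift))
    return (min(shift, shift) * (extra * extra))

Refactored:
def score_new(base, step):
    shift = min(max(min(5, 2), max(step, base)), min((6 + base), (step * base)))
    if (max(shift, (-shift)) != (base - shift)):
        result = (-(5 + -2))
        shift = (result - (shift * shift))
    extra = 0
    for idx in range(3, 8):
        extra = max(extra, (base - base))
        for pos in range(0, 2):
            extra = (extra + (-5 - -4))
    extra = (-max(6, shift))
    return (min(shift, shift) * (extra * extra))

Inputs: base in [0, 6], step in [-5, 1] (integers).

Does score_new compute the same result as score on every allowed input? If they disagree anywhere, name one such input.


Evaluate both at base=0, step=-5.
score: shift := 0 | (abs(shift) == (base - shift)): true | shift := -3 | extra := 0 | iter idx=3: | extra := 0 | iter pos=0: | extra := -1 | iter pos=1: | extra := -2 | iter idx=4: | extra := 0 | iter pos=0: | extra := -1 | iter pos=1: | extra := -2 | iter idx=5: | extra := 0 | iter pos=0: | extra := -1 | iter pos=1: | extra := -2 | iter idx=6: | extra := 0 | iter pos=0: | extra := -1 | iter pos=1: | extra := -2 | iter idx=7: | extra := 0 | iter pos=0: | extra := -1 | iter pos=1: | extra := -2 | extra := -6 | result -108
score_new: shift := 0 | (max(shift, (-shift)) != (base - shift)): false | extra := 0 | iter idx=3: | extra := 0 | iter pos=0: | extra := -1 | iter pos=1: | extra := -2 | iter idx=4: | extra := 0 | iter pos=0: | extra := -1 | iter pos=1: | extra := -2 | iter idx=5: | extra := 0 | iter pos=0: | extra := -1 | iter pos=1: | extra := -2 | iter idx=6: | extra := 0 | iter pos=0: | extra := -1 | iter pos=1: | extra := -2 | iter idx=7: | extra := 0 | iter pos=0: | extra := -1 | iter pos=1: | extra := -2 | extra := -6 | result 0
-108 != 0, so the rewrite changes behavior.
verdict: not equivalent; witness: base=0, step=-5


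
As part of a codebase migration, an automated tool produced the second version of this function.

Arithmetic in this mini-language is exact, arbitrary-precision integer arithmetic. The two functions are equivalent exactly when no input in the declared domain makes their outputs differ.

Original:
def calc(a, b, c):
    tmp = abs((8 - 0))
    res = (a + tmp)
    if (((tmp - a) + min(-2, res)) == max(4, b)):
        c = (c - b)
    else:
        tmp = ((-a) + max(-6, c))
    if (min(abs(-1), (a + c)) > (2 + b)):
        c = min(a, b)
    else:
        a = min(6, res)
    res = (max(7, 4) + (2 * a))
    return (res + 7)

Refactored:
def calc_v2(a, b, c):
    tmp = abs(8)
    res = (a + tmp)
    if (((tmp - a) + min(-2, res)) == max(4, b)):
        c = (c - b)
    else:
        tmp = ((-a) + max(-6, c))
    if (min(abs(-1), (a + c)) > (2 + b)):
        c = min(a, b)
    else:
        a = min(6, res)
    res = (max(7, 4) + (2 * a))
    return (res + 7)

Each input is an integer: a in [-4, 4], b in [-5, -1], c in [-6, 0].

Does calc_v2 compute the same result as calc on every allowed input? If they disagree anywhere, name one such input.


The two versions differ — the changes include arithmetic usage differs, constant usage differs.
As a probe, take a=-1, b=-5, c=-6: calc runs tmp=8, then res=7, then (((tmp - a) + min(-2, res)) == max(4, b)) is false, then tmp=-5, then (min(abs(-1), (a + c)) > (2 + b)) is false, then a=6, then res=19, then returns 26; calc_v2 runs tmp=8, then res=7, then (((tmp - a) + min(-2, res)) == max(4, b)) is false, then tmp=-5, then (min(abs(-1), (a + c)) > (2 + b)) is false, then a=6, then res=19, then returns 26; both end at 26.
Across all 315 domain points the two functions coincide.
verdict: equivalent


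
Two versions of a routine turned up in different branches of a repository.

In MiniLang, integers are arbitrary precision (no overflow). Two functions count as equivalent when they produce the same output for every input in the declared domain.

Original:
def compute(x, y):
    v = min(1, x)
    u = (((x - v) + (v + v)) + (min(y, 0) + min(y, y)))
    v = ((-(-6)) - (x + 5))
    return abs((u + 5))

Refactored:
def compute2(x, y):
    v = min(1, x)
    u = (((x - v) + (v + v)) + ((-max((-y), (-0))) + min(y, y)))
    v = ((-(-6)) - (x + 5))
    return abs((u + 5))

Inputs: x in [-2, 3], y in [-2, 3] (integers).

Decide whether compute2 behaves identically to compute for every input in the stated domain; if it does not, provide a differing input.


The two versions differ — the changes include min/max/abs usage differs.
Tracing x=-1, y=3: compute: v becomes -1; next u becomes 1; next v becomes 2; next final value 6 | compute2: v becomes -1; next u becomes 1; next v becomes 2; next final value 6 — matching result 6.
An exhaustive pass over the 36 declared inputs shows identical outputs.
verdict: equivalent


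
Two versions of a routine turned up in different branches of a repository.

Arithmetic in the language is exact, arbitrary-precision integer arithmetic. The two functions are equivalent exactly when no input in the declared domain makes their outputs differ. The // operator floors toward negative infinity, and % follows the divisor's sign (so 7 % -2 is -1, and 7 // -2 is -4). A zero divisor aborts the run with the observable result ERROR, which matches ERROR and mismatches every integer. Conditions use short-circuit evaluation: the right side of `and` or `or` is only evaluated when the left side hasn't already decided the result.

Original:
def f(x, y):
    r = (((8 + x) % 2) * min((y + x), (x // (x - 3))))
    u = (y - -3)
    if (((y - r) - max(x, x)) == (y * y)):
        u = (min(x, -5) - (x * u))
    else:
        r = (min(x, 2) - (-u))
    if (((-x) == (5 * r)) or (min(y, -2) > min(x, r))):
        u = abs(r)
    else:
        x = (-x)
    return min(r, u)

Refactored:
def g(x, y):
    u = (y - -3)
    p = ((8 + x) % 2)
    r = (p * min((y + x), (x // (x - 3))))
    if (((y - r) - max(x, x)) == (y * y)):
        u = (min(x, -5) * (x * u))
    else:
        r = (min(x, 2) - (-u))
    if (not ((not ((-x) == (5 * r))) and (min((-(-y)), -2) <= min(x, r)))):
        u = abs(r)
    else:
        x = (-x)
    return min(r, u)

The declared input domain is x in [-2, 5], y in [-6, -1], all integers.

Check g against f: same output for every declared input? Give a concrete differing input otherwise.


The rewrite breaks on x=-2, y=-1, where the results are -1 and 0.
f: r = 0; u = 2; (((y - r) - max(x, x)) == (y * y)) -> true; u = -1; (((-x) == (5 * r)) or (min(y, -2) > min(x, r))) -> false; x = 2; return -1
g: u = 2; p = 0; r = 0; (((y - r) - max(x, x)) == (y * y)) -> true; u = 20; (not ((not ((-x) == (5 * r))) and (min((-(-y)), -2) <= min(x, r)))) -> false; x = 2; return 0
verdict: not equivalent; witness: x=-2, y=-1


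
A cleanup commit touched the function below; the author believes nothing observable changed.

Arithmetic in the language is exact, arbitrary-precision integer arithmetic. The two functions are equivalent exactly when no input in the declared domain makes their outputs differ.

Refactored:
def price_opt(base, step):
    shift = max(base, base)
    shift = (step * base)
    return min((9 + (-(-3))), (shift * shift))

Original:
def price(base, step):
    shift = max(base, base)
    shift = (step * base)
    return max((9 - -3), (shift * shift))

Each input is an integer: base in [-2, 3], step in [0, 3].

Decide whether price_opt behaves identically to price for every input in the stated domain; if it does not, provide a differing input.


Consider the input base=-2, step=0.
price: shift = -2; shift = 0; return 12
price_opt: shift = -2; shift = 0; return 0
12 vs 0 — the two versions disagree here.
verdict: not equivalent; witness: base=-2, step=0


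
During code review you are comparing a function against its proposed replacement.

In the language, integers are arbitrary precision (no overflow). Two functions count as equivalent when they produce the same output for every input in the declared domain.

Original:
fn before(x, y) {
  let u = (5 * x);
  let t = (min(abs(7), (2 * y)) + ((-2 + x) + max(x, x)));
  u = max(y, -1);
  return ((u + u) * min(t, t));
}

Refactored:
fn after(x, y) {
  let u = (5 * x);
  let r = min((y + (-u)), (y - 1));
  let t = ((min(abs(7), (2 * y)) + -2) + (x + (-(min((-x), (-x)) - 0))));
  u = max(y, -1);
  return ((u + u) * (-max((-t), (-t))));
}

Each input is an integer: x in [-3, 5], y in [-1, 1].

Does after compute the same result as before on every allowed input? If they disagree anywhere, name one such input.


The two are interchangeable: arithmetic usage differs; local variable names differ; statement counts differ; min/max/abs usage differs; constant usage differs, and every declared input agrees.
One worked example (x=-2, y=0) — before: u = -10; t = -6; u = 0; return 0; after: u = -10; r = -1; t = -6; u = 0; return 0; agreement on 0.
Sweeping the whole domain (27 inputs) finds no disagreement.
verdict: equivalent


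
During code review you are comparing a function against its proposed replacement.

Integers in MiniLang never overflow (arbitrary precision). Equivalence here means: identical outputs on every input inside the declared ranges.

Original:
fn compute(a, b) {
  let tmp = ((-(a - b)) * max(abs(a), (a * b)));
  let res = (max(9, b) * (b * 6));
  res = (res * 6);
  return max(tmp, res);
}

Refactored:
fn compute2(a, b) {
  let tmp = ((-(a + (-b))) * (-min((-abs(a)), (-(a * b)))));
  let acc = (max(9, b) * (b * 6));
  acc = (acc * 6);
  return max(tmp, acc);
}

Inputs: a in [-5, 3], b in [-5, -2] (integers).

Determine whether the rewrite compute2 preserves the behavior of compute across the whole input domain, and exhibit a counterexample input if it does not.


The two are interchangeable: local variable names differ, arithmetic usage differs, min/max/abs usage differs, and every declared input agrees.
Spot check at a=-5, b=-5 — compute: tmp=0, then res=-270, then res=-1620, then returns 0. compute2: tmp=0, then acc=-270, then acc=-1620, then returns 0. Both give 0.
Checked all 36 inputs in the declared domain: the outputs agree on every one.
verdict: equivalent


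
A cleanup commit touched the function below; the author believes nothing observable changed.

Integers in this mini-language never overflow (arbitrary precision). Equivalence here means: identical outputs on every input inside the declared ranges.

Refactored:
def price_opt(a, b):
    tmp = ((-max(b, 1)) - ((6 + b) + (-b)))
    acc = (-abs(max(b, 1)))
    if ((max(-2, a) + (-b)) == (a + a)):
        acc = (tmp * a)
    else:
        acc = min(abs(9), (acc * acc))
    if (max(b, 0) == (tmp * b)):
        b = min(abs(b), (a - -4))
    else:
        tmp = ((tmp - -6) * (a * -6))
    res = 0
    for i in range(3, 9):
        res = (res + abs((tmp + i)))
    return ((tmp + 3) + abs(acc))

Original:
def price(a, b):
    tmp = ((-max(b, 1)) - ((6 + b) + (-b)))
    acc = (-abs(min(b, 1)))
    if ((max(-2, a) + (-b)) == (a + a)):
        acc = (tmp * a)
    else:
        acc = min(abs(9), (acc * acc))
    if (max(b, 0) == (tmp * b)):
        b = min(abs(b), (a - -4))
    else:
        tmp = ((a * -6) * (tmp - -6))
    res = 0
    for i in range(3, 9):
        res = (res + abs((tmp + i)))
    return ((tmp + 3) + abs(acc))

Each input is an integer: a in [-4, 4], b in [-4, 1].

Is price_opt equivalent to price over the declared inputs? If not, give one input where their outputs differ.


Not equivalent: a=-4, b=-4 separates them (-12 vs -20).
price: tmp := -7 | acc := -4 | ((max(-2, a) + (-b)) == (a + a)): false | acc := 9 | (max(b, 0) == (tmp * b)): false | tmp := -24 | res := 0 | iter i=3: | res := 21 | iter i=4: | res := 41 | iter i=5: | res := 60 | iter i=6: | res := 78 | iter i=7: | res := 95 | iter i=8: | res := 111 | result -12
price_opt: tmp := -7 | acc := -1 | ((max(-2, a) + (-b)) == (a + a)): false | acc := 1 | (max(b, 0) == (tmp * b)): false | tmp := -24 | res := 0 | iter i=3: | res := 21 | iter i=4: | res := 41 | iter i=5: | res := 60 | iter i=6: | res := 78 | iter i=7: | res := 95 | iter i=8: | res := 111 | result -20
verdict: not equivalent; witness: a=-4, b=-4


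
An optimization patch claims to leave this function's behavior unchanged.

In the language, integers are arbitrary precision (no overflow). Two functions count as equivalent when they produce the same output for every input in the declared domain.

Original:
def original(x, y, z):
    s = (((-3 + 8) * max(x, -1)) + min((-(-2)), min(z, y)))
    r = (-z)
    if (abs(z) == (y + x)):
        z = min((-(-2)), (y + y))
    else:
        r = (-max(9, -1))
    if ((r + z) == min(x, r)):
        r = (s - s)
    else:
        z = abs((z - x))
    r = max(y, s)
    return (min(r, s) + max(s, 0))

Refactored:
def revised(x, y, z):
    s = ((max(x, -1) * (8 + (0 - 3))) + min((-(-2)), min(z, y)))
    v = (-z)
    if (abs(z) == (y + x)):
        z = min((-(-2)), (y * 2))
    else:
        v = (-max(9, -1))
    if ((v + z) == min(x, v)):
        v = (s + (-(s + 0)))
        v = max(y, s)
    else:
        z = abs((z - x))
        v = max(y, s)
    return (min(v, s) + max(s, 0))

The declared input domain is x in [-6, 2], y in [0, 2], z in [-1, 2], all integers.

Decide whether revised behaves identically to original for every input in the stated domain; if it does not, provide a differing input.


Changes here: constant usage differs, plus local variable names differ, plus statement counts differ, plus min/max/abs usage differs, plus arithmetic usage differs; the full 108-point sweep finds no disagreement.
verdict: equivalent


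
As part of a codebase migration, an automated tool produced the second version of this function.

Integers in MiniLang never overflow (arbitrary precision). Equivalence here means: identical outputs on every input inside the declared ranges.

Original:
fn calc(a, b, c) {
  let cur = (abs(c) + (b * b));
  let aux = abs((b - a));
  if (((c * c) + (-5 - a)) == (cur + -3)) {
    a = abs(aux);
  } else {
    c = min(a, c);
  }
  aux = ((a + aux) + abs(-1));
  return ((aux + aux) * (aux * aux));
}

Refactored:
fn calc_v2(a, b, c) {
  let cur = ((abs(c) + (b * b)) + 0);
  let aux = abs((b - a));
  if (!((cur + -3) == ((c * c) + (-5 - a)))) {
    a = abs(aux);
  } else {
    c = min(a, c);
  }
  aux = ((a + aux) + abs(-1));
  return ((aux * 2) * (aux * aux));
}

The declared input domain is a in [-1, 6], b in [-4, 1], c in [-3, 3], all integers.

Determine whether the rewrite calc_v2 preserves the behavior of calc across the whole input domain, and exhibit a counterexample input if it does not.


a=-1, b=-4, c=-3 yields 54 from calc but 686 from calc_v2.
verdict: not equivalent; witness: a=-1, b=-4, c=-3


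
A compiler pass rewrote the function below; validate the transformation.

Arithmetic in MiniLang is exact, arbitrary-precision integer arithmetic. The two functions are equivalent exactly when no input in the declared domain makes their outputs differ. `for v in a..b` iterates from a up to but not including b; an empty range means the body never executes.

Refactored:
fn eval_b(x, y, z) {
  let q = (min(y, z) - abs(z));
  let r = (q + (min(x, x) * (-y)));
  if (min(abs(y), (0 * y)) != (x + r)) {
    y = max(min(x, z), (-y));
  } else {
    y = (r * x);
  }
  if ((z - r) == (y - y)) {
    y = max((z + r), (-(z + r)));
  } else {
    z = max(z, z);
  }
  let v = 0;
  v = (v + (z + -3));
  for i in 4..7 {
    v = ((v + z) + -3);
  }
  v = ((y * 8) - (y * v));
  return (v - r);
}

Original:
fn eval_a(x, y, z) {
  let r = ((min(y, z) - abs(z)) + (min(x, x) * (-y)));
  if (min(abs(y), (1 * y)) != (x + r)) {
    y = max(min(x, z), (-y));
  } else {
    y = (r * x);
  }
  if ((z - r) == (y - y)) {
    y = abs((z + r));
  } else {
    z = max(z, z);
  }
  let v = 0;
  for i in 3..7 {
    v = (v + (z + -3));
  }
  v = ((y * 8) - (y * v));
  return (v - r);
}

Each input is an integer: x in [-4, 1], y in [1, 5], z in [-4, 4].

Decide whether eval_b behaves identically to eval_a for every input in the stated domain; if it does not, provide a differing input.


Consider the input x=-4, y=1, z=0.
eval_a: r becomes 4; next (min(abs(y), (1 * y)) != (x + r)) evaluates to true; next y becomes -1; next ((z - r) == (y - y)) evaluates to false; next z becomes 0; next v becomes 0; next at i=3:; next v becomes -3; next at i=4:; next v becomes -6; next at i=5:; next v becomes -9; next at i=6:; next v becomes -12; next v becomes -20; next final value -24
eval_b: q becomes 0; next r becomes 4; next (min(abs(y), (0 * y)) != (x + r)) evaluates to false; next y becomes -16; next ((z - r) == (y - y)) evaluates to false; next z becomes 0; next v becomes 0; next v becomes -3; next at i=4:; next v becomes -6; next at i=5:; next v becomes -9; next at i=6:; next v becomes -12; next v becomes -320; next final value -324
-24 and -324 differ, so these are not the same function on this domain.
verdict: not equivalent; witness: x=-4, y=1, z=0


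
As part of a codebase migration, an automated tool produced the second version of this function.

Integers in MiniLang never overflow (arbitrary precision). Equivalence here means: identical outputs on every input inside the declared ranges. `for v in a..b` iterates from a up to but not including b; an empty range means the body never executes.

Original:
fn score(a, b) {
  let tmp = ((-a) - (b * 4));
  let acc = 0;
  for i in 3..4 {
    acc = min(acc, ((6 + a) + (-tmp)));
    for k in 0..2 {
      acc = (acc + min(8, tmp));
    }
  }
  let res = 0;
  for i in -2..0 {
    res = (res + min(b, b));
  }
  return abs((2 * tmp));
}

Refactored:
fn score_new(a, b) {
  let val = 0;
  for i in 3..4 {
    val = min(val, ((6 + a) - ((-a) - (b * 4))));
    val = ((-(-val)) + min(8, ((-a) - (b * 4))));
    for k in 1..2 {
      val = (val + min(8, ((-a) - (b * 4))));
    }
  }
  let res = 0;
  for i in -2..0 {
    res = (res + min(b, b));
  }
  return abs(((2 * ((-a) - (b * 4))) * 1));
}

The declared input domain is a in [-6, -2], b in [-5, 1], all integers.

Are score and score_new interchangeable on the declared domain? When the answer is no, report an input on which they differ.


Behavior is preserved: although constant usage differs; and min/max/abs usage differs; and loop structure differs; and local variable names differ; and arithmetic usage differs, the outputs never diverge.
Tracing a=-4, b=-1: score: tmp becomes 8; next acc becomes 0; next at i=3:; next acc becomes -6; next at k=0:; next acc becomes 2; next at k=1:; next acc becomes 10; next res becomes 0; next at i=-2:; next res becomes -1; next at i=-1:; next res becomes -2; next final value 16 | score_new: val becomes 0; next at i=3:; next val becomes -6; next val becomes 2; next at k=1:; next val becomes 10; next res becomes 0; next at i=-2:; next res becomes -1; next at i=-1:; next res becomes -2; next final value 16 — matching result 16.
Across all 35 domain points the two functions coincide.
verdict: equivalent


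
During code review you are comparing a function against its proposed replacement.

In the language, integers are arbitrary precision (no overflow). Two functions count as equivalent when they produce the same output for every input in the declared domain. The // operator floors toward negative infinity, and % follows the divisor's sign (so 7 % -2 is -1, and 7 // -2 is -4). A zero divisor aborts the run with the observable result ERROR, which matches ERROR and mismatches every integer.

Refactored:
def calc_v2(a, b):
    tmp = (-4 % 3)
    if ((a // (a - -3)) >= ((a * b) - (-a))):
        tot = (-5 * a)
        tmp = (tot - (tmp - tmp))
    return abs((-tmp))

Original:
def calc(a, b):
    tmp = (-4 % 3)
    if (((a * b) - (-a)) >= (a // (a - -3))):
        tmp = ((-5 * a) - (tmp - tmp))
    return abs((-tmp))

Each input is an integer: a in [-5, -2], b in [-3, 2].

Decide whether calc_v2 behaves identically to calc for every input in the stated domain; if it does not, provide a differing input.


Input a=-5, b=-3: 25 from calc versus 2 from calc_v2.
verdict: not equivalent; witness: a=-5, b=-3


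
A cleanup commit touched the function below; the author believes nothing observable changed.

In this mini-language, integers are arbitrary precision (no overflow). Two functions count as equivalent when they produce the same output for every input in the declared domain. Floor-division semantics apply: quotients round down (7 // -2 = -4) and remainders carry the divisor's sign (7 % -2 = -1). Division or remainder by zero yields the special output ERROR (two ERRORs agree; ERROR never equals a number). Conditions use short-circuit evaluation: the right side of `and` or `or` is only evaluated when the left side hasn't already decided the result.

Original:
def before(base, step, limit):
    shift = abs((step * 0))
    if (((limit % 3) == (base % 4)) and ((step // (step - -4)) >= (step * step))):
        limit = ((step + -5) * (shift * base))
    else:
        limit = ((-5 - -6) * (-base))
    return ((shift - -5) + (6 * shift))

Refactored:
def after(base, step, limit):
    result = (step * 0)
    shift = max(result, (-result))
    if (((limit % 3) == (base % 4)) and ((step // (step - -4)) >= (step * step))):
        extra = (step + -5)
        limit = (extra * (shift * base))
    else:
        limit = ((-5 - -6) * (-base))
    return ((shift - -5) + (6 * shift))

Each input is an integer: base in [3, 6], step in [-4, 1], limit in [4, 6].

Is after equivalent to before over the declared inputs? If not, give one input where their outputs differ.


Side by side, the visible changes include: local variable names differ; also statement counts differ; also min/max/abs usage differs.
As a probe, take base=6, step=-2, limit=4: before runs shift=0, then (((limit % 3) == (base % 4)) and ((step // (step - -4)) >= (step * step))) is false, then limit=-6, then returns 5; after runs result=0, then shift=0, then (((limit % 3) == (base % 4)) and ((step // (step - -4)) >= (step * step))) is false, then limit=-6, then returns 5; both end at 5.
Across all 72 domain points the two functions coincide.
verdict: equivalent


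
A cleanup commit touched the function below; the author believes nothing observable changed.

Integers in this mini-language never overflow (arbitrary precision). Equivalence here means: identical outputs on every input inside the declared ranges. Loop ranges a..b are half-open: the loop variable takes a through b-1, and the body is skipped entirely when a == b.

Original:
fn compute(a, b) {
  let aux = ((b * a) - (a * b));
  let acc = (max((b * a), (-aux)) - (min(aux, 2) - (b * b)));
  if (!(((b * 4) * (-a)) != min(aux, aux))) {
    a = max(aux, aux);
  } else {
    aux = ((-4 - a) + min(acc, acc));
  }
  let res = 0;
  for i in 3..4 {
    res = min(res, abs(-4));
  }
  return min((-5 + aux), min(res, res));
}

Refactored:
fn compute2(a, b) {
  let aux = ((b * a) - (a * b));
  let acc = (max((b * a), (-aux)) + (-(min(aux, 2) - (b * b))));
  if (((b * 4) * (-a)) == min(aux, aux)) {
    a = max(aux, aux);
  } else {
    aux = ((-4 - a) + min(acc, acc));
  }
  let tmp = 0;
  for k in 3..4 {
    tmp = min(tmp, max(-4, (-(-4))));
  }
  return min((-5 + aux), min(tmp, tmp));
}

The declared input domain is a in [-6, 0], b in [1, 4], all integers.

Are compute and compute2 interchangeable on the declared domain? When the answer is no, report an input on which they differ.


The two are interchangeable: arithmetic usage differs; also constant usage differs; also comparison usage differs; also min/max/abs usage differs; also boolean connective usage differs; also local variable names differ, and every declared input agrees.
One worked example (a=-3, b=3) — compute: aux=0, then acc=9, then (!(((b * 4) * (-a)) != min(aux, aux))) is false, then aux=8, then res=0, then (i=3), then res=0, then returns 0; compute2: aux=0, then acc=9, then (((b * 4) * (-a)) == min(aux, aux)) is false, then aux=8, then tmp=0, then (k=3), then tmp=0, then returns 0; agreement on 0.
An exhaustive pass over the 28 declared inputs shows identical outputs.
verdict: equivalent


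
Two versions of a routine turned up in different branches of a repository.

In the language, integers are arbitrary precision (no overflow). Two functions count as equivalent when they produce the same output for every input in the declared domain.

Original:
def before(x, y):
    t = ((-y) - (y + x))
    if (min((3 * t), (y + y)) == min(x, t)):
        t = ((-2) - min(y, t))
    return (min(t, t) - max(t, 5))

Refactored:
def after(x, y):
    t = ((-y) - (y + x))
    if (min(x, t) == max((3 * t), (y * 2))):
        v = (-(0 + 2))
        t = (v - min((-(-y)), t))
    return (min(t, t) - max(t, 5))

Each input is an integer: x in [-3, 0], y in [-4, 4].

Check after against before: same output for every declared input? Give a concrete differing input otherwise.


Not equivalent: x=-2, y=-1 separates them (-6 vs -1).
before: t becomes 4; next (min((3 * t), (y + y)) == min(x, t)) evaluates to true; next t becomes -1; next final value -6
after: t becomes 4; next (min(x, t) == max((3 * t), (y * 2))) evaluates to false; next final value -1
verdict: not equivalent; witness: x=-2, y=-1


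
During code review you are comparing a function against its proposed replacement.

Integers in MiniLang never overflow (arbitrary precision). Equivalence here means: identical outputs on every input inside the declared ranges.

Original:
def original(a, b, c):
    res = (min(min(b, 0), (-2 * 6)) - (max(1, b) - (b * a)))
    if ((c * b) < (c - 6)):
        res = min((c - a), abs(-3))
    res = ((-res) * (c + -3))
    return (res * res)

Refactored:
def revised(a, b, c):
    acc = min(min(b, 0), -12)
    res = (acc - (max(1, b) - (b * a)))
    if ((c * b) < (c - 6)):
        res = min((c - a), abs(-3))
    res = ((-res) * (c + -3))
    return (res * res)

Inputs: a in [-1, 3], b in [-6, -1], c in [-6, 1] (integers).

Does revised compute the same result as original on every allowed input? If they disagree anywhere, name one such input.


Side by side, the visible changes include: arithmetic usage differs, and local variable names differ, and statement counts differ, and constant usage differs.
Spot check at a=0, b=-5, c=1 — original: res becomes -13; next ((c * b) < (c - 6)) evaluates to false; next res becomes -26; next final value 676. revised: acc becomes -12; next res becomes -13; next ((c * b) < (c - 6)) evaluates to false; next res becomes -26; next final value 676. Both give 676.
Every one of the 240 inputs gives matching results.
verdict: equivalent


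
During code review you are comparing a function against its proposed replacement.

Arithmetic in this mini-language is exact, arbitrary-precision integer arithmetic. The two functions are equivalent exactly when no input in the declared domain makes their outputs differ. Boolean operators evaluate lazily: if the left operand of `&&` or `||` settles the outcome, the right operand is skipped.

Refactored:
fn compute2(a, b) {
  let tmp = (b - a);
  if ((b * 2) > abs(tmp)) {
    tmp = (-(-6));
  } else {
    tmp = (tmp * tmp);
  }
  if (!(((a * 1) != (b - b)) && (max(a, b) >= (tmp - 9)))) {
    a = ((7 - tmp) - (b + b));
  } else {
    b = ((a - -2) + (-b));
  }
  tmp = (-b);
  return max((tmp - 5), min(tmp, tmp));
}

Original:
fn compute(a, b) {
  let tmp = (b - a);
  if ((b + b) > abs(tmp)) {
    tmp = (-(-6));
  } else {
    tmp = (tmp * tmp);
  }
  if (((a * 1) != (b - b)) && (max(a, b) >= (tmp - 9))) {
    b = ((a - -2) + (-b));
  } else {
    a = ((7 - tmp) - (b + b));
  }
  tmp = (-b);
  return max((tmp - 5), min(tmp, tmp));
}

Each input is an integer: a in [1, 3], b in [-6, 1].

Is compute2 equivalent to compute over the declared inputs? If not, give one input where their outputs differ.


The two versions differ — the changes include boolean connective usage differs; arithmetic usage differs; constant usage differs.
As a probe, take a=2, b=-6: compute runs tmp := -8 | ((b + b) > abs(tmp)): false | tmp := 64 | (((a * 1) != (b - b)) && (max(a, b) >= (tmp - 9))): false | a := -45 | tmp := 6 | result 6; compute2 runs tmp := -8 | ((b * 2) > abs(tmp)): false | tmp := 64 | (!(((a * 1) != (b - b)) && (max(a, b) >= (tmp - 9)))): true | a := -45 | tmp := 6 | result 6; both end at 6.
Checked all 24 inputs in the declared domain: the outputs agree on every one.
verdict: equivalent


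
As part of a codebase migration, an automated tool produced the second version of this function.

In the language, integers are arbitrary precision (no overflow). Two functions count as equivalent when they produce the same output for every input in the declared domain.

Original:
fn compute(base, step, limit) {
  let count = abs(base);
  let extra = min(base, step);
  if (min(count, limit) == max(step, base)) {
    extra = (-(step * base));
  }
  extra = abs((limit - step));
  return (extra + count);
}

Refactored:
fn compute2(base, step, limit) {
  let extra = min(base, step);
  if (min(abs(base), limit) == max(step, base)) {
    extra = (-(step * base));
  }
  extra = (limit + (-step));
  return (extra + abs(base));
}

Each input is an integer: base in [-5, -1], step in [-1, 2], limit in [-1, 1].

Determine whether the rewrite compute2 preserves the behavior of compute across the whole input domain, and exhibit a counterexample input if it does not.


On input base=-5, step=0, limit=-1, compute returns 6 while compute2 returns 4.
verdict: not equivalent; witness: base=-5, step=0, limit=-1


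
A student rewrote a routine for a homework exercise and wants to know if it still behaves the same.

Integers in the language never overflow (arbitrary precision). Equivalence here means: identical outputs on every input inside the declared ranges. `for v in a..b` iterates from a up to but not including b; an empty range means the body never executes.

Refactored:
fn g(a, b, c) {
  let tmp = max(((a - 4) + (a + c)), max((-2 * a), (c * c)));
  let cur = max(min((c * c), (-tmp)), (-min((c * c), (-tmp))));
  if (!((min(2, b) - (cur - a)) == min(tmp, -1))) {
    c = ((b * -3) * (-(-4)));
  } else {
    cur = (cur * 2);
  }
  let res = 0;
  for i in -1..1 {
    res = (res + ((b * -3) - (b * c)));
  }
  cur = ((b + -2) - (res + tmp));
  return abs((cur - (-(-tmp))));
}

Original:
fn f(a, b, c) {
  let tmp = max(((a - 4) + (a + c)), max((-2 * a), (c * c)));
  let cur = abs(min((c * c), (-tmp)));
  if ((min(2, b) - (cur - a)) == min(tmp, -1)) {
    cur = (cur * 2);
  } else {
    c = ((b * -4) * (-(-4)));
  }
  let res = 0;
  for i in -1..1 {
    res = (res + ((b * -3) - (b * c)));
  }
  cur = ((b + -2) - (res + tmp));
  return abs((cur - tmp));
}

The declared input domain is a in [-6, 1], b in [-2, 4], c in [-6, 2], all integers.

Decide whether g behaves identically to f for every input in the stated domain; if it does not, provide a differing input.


There is a counterexample at a=-6, b=-2, c=-6: 216 on one side, 184 on the other.
f: tmp=36, then cur=36, then ((min(2, b) - (cur - a)) == min(tmp, -1)) is false, then c=32, then res=0, then (i=-1), then res=70, then (i=0), then res=140, then cur=-180, then returns 216
g: tmp=36, then cur=36, then (!((min(2, b) - (cur - a)) == min(tmp, -1))) is true, then c=24, then res=0, then (i=-1), then res=54, then (i=0), then res=108, then cur=-148, then returns 184
verdict: not equivalent; witness: a=-6, b=-2, c=-6
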